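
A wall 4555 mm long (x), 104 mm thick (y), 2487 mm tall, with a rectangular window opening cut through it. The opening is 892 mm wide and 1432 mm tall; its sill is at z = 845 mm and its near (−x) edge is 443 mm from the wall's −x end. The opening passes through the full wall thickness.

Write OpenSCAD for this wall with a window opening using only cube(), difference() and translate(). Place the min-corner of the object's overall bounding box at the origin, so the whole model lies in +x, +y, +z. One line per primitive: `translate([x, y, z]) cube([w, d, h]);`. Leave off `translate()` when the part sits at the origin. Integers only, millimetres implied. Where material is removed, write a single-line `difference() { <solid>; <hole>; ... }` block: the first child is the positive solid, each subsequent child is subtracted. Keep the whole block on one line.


difference() { cube([4555, 104, 2487]); translate([443, 0, 845]) cube([892, 104, 1432]); }


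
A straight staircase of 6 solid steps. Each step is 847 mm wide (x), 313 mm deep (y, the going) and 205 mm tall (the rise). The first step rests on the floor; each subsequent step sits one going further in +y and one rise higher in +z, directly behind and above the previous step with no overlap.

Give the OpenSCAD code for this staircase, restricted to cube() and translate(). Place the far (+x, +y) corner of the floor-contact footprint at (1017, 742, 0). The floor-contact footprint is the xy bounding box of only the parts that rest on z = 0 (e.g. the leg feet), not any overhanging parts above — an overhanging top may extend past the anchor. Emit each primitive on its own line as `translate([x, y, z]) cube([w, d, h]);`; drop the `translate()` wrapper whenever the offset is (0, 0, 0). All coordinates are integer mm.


translate([170, 429, 0]) cube([847, 313, 205]);
translate([170, 742, 205]) cube([847, 313, 205]);
translate([170, 1055, 410]) cube([847, 313, 205]);
translate([170, 1368, 615]) cube([847, 313, 205]);
translate([170, 1681, 820]) cube([847, 313, 205]);
translate([170, 1994, 1025]) cube([847, 313, 205]);


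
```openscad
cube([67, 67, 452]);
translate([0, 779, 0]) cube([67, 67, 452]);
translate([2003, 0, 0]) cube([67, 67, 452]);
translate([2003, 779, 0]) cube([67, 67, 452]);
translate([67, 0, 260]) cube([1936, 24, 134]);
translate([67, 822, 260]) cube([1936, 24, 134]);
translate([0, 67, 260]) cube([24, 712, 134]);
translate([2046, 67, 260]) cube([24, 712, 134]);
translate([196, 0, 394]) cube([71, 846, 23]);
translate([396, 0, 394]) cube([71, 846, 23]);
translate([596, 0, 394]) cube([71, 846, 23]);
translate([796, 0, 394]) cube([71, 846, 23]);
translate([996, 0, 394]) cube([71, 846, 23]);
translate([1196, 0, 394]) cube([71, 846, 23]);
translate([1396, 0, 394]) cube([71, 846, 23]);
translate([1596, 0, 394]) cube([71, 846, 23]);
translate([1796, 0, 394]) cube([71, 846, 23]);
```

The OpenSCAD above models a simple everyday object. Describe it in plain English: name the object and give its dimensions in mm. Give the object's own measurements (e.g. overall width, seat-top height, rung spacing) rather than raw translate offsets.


A bed frame 2070 mm long (x) by 846 mm wide (y). Four 67×67 mm corner posts, 452 mm tall, at the corners of the footprint. Four rails of 24 mm thickness and 134 mm height run between adjacent posts with their undersides at z = 260 mm, their outer faces flush with the outside of the frame (the two x-running rails run between the posts' inner faces; the two y-running rails run between the posts' inner faces). 9 slats, each 71 mm wide (x) and 23 mm thick, lie across the top of the two x-running rails, running the full 846 mm width of the frame in y; along x they sit between the end posts with a 129 mm gap after the −x posts and between neighbouring slats, leaving 136 mm before the +x posts.


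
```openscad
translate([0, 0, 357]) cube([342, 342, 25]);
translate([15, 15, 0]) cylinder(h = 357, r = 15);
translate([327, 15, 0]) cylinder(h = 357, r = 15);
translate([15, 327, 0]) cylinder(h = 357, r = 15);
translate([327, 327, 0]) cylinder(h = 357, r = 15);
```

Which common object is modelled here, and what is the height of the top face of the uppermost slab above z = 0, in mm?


A stool. The seat height is 382 mm.

A 342×342×25 slab at z = 357 on four corner cylinders — a stool. The seat top is 357 + 25 = 382 mm.


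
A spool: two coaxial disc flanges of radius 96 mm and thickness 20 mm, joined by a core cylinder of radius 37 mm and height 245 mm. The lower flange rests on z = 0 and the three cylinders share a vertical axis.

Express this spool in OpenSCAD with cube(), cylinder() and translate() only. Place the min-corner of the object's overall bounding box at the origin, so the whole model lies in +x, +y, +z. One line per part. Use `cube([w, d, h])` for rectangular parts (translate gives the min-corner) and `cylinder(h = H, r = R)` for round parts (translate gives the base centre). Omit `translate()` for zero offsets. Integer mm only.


translate([96, 96, 0]) cylinder(h = 20, r = 96);
translate([96, 96, 20]) cylinder(h = 245, r = 37);
translate([96, 96, 265]) cylinder(h = 20, r = 96);


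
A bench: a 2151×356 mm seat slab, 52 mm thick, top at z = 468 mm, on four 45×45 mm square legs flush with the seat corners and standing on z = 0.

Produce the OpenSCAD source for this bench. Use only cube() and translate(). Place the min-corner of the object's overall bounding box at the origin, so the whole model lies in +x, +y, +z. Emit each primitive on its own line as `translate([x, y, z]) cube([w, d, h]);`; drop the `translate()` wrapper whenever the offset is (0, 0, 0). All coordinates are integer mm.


translate([0, 0, 416]) cube([2151, 356, 52]);
cube([45, 45, 416]);
translate([0, 311, 0]) cube([45, 45, 416]);
translate([2106, 0, 0]) cube([45, 45, 416]);
translate([2106, 311, 0]) cube([45, 45, 416]);


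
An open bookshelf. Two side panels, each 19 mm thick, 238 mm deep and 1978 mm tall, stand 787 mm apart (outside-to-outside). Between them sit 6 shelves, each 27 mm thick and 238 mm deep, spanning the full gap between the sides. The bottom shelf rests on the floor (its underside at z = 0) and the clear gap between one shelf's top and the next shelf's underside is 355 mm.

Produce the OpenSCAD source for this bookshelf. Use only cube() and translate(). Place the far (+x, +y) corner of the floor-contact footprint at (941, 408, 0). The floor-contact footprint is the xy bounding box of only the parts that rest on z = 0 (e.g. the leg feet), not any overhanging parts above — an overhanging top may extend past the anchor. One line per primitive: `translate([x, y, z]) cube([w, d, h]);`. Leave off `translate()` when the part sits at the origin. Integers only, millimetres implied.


translate([154, 170, 0]) cube([19, 238, 1978]);
translate([922, 170, 0]) cube([19, 238, 1978]);
translate([173, 170, 0]) cube([749, 238, 27]);
translate([173, 170, 382]) cube([749, 238, 27]);
translate([173, 170, 764]) cube([749, 238, 27]);
translate([173, 170, 1146]) cube([749, 238, 27]);
translate([173, 170, 1528]) cube([749, 238, 27]);
translate([173, 170, 1910]) cube([749, 238, 27]);


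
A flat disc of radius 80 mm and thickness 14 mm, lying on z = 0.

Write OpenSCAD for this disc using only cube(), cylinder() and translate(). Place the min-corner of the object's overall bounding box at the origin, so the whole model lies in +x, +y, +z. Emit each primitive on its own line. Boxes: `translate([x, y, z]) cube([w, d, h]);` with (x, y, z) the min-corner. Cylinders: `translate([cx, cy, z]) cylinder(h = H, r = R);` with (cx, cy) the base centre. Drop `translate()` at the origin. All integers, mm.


translate([80, 80, 0]) cylinder(h = 14, r = 80);


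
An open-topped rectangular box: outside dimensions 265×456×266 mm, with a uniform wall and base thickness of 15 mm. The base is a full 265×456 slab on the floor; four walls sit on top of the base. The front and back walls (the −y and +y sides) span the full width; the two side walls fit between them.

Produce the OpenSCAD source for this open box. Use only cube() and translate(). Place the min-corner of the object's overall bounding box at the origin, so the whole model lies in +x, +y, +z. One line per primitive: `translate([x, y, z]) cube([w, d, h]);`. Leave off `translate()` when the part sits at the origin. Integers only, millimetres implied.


cube([265, 456, 15]);
translate([0, 0, 15]) cube([265, 15, 251]);
translate([0, 441, 15]) cube([265, 15, 251]);
translate([0, 15, 15]) cube([15, 426, 251]);
translate([250, 15, 15]) cube([15, 426, 251]);


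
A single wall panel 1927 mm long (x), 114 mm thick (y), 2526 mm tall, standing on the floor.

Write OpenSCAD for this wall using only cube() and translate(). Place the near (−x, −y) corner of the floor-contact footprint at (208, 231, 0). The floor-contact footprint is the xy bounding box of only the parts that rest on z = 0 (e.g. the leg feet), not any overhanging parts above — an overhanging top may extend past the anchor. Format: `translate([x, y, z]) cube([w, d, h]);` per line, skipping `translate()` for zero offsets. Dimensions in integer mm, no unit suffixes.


translate([208, 231, 0]) cube([1927, 114, 2526]);


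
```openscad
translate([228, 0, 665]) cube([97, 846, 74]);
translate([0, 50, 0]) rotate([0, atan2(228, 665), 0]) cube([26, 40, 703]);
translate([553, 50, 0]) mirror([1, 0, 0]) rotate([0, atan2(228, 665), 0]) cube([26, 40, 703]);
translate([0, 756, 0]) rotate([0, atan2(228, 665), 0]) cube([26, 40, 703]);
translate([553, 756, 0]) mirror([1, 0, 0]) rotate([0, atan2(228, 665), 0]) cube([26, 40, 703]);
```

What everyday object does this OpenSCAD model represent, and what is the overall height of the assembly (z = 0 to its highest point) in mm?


A sawhorse. The overall height is 739 mm.

A beam across two mirrored pairs of raked legs — a sawhorse. The beam's underside is at z = 665 (matching the legs' vertical rise in atan2(228, 665)) and the beam is 74 mm tall, so its top is at 665 + 74 = 739 mm. The raked legs top out at the beam's underside, so that is the highest point.


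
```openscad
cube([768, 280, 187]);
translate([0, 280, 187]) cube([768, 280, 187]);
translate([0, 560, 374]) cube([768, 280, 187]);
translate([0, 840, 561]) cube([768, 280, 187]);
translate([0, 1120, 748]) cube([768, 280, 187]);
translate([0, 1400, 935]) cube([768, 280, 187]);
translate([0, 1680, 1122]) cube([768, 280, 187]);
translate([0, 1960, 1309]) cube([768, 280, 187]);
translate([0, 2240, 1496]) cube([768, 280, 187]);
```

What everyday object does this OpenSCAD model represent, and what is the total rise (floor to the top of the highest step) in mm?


A staircase. The total rise is 1683 mm.

9 identical blocks, each offset up and back from the previous — a staircase. Each step is 187 mm tall and there are 9 of them, so the total rise is 9 × 187 = 1683 mm.


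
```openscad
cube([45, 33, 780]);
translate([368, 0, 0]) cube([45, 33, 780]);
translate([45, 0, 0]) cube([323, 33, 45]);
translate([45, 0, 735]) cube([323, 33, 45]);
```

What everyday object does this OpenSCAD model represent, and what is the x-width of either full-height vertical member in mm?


A picture frame. The border width is 45 mm.

Four thin pieces enclosing a rectangular opening — a picture frame. The two full-height stiles are 780 mm tall; the top rail sits at z = 735 and is 45 mm tall, so the border above the opening is 780 − 735 = 45 mm, matching the stile x-width.


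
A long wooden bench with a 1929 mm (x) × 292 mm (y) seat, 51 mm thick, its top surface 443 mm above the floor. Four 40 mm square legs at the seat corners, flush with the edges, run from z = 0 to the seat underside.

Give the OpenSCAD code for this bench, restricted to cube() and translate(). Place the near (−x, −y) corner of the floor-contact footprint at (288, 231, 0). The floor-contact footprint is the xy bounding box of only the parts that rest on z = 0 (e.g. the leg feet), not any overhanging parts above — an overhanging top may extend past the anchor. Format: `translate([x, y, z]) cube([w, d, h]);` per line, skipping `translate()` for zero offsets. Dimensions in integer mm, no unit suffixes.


translate([288, 231, 392]) cube([1929, 292, 51]);
translate([288, 231, 0]) cube([40, 40, 392]);
translate([288, 483, 0]) cube([40, 40, 392]);
translate([2177, 231, 0]) cube([40, 40, 392]);
translate([2177, 483, 0]) cube([40, 40, 392]);


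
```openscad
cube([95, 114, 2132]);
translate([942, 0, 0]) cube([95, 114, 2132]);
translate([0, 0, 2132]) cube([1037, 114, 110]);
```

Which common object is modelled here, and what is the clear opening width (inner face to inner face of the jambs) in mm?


A door frame. The clear opening width is 847 mm.

Two 2132 mm tall posts with a header on top — a door frame. The left jamb is 95 mm wide at x = 0; the right jamb starts at x = 942. The clear opening is 942 − 95 = 847 mm.


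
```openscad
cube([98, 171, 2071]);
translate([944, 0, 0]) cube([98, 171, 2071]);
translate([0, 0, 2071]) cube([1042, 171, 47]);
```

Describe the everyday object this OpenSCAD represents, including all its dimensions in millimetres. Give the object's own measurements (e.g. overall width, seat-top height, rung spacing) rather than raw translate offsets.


A door frame. The clear opening is 846 mm wide and 2071 mm high. Two 98 mm wide jambs, 171 mm deep, stand either side of the opening from the floor to the top of the opening. A 47 mm thick head sits across the top of both jambs, spanning the full outside width of the frame.


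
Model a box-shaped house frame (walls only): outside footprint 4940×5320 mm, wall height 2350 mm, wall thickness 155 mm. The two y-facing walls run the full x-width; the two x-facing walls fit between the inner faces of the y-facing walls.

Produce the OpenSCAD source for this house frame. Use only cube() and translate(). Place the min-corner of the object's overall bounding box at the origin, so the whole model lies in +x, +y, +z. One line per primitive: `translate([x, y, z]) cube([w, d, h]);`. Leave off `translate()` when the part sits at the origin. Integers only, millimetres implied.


cube([4940, 155, 2350]);
translate([0, 5165, 0]) cube([4940, 155, 2350]);
translate([0, 155, 0]) cube([155, 5010, 2350]);
translate([4785, 155, 0]) cube([155, 5010, 2350]);


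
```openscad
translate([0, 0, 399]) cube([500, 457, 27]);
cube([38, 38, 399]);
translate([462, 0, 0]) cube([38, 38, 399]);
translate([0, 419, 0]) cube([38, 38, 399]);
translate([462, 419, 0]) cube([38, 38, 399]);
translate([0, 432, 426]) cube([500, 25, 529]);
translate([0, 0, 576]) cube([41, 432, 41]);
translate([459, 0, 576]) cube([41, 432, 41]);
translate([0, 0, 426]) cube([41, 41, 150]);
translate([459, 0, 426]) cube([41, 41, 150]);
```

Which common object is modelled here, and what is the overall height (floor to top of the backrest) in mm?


A chair. The overall height is 955 mm.

A slab on four corner posts with a tall panel at the back — a chair. The seat slab sits at z = 399 with thickness 27, and the 529 mm backrest starts at the seat top, so the overall height is 399 + 27 + 529 = 955 mm.


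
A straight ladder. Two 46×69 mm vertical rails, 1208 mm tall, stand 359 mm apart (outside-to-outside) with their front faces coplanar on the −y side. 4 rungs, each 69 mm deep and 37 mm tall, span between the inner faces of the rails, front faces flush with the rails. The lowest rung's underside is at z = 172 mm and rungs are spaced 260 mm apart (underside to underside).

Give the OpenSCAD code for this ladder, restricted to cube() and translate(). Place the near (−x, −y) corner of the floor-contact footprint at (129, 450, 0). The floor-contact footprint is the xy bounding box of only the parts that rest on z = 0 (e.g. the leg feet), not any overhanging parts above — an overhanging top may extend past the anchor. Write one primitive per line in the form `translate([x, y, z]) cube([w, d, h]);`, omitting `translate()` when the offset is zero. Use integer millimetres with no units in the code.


translate([129, 450, 0]) cube([46, 69, 1208]);
translate([442, 450, 0]) cube([46, 69, 1208]);
translate([175, 450, 172]) cube([267, 69, 37]);
translate([175, 450, 432]) cube([267, 69, 37]);
translate([175, 450, 692]) cube([267, 69, 37]);
translate([175, 450, 952]) cube([267, 69, 37]);


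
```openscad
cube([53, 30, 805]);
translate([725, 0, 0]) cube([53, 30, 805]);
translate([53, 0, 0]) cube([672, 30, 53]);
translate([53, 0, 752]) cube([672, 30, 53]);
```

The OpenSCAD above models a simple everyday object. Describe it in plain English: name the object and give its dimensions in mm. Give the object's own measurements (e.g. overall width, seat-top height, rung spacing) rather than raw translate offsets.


A rectangular picture frame lying in the x–z plane (depth along y). The opening is 672 mm wide (x) by 699 mm tall (z), surrounded by a border 53 mm wide on all four sides. The frame is 30 mm deep and is made of two full-height vertical stiles with two horizontal rails fitted between them.


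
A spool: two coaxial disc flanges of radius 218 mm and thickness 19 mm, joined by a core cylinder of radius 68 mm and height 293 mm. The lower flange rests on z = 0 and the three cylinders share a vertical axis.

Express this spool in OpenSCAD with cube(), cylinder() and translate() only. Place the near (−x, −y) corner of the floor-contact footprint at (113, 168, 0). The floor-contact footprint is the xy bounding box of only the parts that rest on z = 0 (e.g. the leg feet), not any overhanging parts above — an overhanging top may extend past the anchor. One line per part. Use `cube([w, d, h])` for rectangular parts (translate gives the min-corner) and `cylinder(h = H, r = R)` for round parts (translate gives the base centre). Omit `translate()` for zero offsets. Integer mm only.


translate([331, 386, 0]) cylinder(h = 19, r = 218);
translate([331, 386, 19]) cylinder(h = 293, r = 68);
translate([331, 386, 312]) cylinder(h = 19, r = 218);


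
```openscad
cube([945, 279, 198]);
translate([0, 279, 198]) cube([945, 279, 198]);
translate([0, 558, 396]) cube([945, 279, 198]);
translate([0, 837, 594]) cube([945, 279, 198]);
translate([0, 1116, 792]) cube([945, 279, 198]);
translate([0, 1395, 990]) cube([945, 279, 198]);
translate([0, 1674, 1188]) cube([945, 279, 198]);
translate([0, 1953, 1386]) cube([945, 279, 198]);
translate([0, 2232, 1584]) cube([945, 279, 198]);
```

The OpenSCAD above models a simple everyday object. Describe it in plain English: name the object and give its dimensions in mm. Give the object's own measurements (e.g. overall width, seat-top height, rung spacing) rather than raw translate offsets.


A straight staircase of 9 solid steps. Each step is 945 mm wide (x), 279 mm deep (y, the going) and 198 mm tall (the rise). The first step rests on the floor; each subsequent step sits one going further in +y and one rise higher in +z, directly behind and above the previous step with no overlap.


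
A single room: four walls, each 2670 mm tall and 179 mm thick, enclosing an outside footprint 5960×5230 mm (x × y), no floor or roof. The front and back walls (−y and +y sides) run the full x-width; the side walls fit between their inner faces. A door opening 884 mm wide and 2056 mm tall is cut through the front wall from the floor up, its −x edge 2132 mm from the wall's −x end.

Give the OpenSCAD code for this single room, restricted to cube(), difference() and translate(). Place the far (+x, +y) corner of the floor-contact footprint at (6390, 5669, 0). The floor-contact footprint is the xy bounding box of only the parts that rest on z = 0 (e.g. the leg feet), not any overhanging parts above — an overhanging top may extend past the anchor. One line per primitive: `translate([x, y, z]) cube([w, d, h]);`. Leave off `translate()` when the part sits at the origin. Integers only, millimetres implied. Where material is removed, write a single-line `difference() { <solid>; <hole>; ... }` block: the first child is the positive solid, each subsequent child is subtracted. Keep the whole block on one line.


difference() { translate([430, 439, 0]) cube([5960, 179, 2670]); translate([2562, 439, 0]) cube([884, 179, 2056]); }
translate([430, 5490, 0]) cube([5960, 179, 2670]);
translate([430, 618, 0]) cube([179, 4872, 2670]);
translate([6211, 618, 0]) cube([179, 4872, 2670]);


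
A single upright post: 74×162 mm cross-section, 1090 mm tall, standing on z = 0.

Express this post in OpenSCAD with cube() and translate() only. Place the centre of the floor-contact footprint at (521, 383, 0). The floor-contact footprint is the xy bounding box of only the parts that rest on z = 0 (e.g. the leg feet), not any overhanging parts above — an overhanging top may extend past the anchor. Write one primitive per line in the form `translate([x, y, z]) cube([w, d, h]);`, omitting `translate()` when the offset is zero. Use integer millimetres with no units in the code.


translate([484, 302, 0]) cube([74, 162, 1090]);


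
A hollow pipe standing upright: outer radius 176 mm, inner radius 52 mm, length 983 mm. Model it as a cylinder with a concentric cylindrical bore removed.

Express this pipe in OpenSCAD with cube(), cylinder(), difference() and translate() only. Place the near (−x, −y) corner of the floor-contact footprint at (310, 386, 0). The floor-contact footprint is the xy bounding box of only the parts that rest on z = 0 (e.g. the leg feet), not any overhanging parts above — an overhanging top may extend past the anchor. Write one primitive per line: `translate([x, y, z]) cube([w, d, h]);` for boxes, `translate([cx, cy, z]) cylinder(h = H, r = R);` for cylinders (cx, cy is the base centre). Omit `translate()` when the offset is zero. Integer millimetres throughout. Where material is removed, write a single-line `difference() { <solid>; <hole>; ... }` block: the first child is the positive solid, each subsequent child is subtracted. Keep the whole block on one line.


difference() { translate([486, 562, 0]) cylinder(h = 983, r = 176); translate([486, 562, 0]) cylinder(h = 983, r = 52); }


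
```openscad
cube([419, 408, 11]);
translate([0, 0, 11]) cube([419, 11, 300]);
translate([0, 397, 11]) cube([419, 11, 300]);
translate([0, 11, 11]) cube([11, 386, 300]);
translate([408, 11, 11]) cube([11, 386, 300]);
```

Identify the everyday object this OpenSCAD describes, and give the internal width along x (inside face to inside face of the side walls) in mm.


An open box. The internal width is 397 mm.

A 419×408 base slab with four walls standing on it — an open box. The base is 419 mm wide and the walls are 11 mm thick, so the internal width is 419 − 2 × 11 = 397 mm.


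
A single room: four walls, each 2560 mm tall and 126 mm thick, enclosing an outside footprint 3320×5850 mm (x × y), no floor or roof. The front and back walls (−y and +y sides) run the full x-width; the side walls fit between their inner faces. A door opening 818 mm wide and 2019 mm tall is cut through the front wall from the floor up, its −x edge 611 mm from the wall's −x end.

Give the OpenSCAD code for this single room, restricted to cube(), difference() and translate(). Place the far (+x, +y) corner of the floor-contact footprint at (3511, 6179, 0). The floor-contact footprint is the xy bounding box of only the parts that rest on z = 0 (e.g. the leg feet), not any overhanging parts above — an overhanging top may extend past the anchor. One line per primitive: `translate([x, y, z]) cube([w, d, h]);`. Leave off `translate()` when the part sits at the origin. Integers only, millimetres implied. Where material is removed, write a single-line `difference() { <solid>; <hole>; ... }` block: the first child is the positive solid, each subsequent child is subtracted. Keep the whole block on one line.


difference() { translate([191, 329, 0]) cube([3320, 126, 2560]); translate([802, 329, 0]) cube([818, 126, 2019]); }
translate([191, 6053, 0]) cube([3320, 126, 2560]);
translate([191, 455, 0]) cube([126, 5598, 2560]);
translate([3385, 455, 0]) cube([126, 5598, 2560]);


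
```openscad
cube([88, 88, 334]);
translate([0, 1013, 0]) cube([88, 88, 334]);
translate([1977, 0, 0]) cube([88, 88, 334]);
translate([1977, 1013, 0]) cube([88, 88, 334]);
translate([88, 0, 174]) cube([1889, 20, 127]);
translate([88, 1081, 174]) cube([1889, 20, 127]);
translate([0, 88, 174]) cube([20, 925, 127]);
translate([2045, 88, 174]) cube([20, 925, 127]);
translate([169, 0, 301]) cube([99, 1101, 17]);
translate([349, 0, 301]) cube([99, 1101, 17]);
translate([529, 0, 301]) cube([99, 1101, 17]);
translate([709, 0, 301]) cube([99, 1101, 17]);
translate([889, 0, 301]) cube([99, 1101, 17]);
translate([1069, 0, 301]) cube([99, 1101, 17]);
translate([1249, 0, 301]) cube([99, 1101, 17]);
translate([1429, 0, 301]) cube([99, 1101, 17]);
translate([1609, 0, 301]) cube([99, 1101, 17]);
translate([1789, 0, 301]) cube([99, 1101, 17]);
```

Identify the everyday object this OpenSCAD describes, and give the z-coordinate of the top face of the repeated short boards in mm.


A bed frame. The slat-top height is 318 mm.

Four posts, four rails, and a row of slats — a bed frame. Slats sit on the rails at z = 174 + 127 = 301; with slat thickness 17, the top is 318 mm.


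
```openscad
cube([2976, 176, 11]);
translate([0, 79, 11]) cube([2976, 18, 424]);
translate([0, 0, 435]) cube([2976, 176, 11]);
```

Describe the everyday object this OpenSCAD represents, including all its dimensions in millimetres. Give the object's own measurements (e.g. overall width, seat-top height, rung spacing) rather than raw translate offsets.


An I-beam lying along x, 2976 mm long. Overall section height 446 mm. Two flanges 176 mm wide (y) and 11 mm thick, one on the floor and one at the top; a web 18 mm thick runs between them, centred on the flange width.


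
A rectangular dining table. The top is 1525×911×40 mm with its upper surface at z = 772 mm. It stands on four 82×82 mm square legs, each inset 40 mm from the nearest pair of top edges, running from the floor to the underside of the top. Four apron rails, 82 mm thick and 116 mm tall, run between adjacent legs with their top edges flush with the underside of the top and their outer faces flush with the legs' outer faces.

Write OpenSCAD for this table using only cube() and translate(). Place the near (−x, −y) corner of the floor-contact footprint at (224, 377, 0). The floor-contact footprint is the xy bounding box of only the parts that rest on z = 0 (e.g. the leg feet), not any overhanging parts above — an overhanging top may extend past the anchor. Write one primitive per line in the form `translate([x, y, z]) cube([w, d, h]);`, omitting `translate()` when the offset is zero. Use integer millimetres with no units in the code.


// leg_h = 772 - 40 = 732
// apron z = 732 - 116 = 616
translate([184, 337, 732]) cube([1525, 911, 40]);
translate([224, 377, 0]) cube([82, 82, 732]);
translate([1587, 377, 0]) cube([82, 82, 732]);
translate([224, 1126, 0]) cube([82, 82, 732]);
translate([1587, 1126, 0]) cube([82, 82, 732]);
translate([306, 377, 616]) cube([1281, 82, 116]);
translate([306, 1126, 616]) cube([1281, 82, 116]);
translate([224, 459, 616]) cube([82, 667, 116]);
translate([1587, 459, 616]) cube([82, 667, 116]);


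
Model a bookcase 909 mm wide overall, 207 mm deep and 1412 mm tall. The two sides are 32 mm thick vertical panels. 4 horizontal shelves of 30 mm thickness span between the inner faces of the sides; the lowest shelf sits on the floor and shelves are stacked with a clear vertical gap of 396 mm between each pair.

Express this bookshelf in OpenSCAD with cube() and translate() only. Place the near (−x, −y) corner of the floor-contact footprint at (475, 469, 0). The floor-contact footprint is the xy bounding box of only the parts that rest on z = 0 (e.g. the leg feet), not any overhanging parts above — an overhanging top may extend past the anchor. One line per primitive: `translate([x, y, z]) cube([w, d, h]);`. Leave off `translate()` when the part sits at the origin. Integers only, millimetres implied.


translate([475, 469, 0]) cube([32, 207, 1412]);
translate([1352, 469, 0]) cube([32, 207, 1412]);
translate([507, 469, 0]) cube([845, 207, 30]);
translate([507, 469, 426]) cube([845, 207, 30]);
translate([507, 469, 852]) cube([845, 207, 30]);
translate([507, 469, 1278]) cube([845, 207, 30]);


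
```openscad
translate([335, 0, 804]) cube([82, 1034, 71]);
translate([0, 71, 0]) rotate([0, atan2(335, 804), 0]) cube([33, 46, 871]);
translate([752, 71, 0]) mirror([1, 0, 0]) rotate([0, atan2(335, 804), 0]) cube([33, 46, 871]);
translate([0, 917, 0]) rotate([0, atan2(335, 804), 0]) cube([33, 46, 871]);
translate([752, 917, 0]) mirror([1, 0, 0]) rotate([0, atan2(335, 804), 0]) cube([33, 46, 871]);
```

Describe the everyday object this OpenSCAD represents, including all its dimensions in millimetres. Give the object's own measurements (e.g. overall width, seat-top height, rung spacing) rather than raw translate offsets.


A sawhorse. A 82×1034×71 mm beam (x, y, z) sits on two A-frame leg pairs. Each pair is two raked legs of 33×46 mm section (46 mm along y) splaying symmetrically in x. Each leg rises 804 mm vertically over 335 mm of horizontal reach and is 871 mm long along its own axis. Every leg's outer bottom edge rests on the floor and its outer top edge meets a bottom edge of the beam — the left legs (tilting toward +x) meet the beam's −x bottom edge, the right legs (their mirror images, tilting toward −x) meet its +x bottom edge — so the leg tops tuck under the beam, the beam's underside is 804 mm above the floor, and the feet are 752 mm apart outside-to-outside with the beam centred between them. The two leg pairs are set in 71 mm from either end of the beam.


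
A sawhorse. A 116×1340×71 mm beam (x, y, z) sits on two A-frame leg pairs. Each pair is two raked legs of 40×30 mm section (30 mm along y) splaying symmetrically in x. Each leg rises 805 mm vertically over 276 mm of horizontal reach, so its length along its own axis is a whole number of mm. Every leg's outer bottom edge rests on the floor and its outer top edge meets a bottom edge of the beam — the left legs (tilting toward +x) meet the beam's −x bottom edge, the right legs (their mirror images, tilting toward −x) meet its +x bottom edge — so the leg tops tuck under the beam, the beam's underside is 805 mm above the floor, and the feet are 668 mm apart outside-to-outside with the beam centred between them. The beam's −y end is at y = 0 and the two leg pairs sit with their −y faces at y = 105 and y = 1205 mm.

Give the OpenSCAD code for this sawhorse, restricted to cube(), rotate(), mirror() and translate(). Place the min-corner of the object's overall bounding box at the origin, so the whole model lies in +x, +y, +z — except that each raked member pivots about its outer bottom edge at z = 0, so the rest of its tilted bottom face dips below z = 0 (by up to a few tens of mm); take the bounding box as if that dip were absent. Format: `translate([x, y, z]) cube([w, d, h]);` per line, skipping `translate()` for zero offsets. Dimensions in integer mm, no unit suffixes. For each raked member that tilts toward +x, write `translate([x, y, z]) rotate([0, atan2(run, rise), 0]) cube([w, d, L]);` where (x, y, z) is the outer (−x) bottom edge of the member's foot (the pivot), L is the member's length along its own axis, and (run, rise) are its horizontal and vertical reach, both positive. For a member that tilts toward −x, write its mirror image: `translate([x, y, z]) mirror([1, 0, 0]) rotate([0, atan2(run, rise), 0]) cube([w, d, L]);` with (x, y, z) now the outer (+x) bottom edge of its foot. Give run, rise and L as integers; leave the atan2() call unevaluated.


// leg length = √(276² + 805²) = 851
// right-leg outer foot x = 2·276 + 116 = 668
// beam min-corner = (276, 0, 805)
translate([276, 0, 805]) cube([116, 1340, 71]);
translate([0, 105, 0]) rotate([0, atan2(276, 805), 0]) cube([40, 30, 851]);
translate([668, 105, 0]) mirror([1, 0, 0]) rotate([0, atan2(276, 805), 0]) cube([40, 30, 851]);
translate([0, 1205, 0]) rotate([0, atan2(276, 805), 0]) cube([40, 30, 851]);
translate([668, 1205, 0]) mirror([1, 0, 0]) rotate([0, atan2(276, 805), 0]) cube([40, 30, 851]);


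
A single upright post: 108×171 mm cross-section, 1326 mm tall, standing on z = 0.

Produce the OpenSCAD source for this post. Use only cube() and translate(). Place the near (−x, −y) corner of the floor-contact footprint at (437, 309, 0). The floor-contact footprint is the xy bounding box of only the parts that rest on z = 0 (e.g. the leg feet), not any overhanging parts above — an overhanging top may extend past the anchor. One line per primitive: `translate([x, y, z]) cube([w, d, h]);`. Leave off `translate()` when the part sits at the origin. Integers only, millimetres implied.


translate([437, 309, 0]) cube([108, 171, 1326]);


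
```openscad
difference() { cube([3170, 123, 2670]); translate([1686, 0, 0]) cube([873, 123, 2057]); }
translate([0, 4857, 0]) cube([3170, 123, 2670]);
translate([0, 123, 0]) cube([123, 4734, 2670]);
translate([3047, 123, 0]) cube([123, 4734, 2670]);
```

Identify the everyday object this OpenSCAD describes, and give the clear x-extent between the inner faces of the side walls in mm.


A single room. The interior width is 2924 mm.

Four walls enclosing a rectangle with a door in the front wall — a room. Outside width 3170 minus two 123 mm walls gives 2924 mm.


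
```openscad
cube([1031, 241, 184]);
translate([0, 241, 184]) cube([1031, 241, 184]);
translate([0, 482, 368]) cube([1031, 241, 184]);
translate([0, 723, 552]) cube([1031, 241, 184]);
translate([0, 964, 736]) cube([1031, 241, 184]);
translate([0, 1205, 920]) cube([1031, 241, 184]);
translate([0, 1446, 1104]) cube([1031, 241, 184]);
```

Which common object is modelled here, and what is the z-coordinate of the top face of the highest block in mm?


A staircase. The total rise is 1288 mm.

7 identical blocks, each offset up and back from the previous — a staircase. Each step is 184 mm tall and there are 7 of them, so the total rise is 7 × 184 = 1288 mm.


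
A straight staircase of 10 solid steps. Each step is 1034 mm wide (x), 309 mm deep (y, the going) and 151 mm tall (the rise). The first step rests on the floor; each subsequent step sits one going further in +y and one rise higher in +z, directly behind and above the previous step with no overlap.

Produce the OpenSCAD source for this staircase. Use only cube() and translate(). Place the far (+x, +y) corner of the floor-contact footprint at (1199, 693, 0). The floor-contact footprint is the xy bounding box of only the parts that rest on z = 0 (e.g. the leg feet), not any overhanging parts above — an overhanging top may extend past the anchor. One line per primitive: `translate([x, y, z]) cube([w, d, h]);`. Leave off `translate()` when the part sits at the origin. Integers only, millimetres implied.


translate([165, 384, 0]) cube([1034, 309, 151]);
translate([165, 693, 151]) cube([1034, 309, 151]);
translate([165, 1002, 302]) cube([1034, 309, 151]);
translate([165, 1311, 453]) cube([1034, 309, 151]);
translate([165, 1620, 604]) cube([1034, 309, 151]);
translate([165, 1929, 755]) cube([1034, 309, 151]);
translate([165, 2238, 906]) cube([1034, 309, 151]);
translate([165, 2547, 1057]) cube([1034, 309, 151]);
translate([165, 2856, 1208]) cube([1034, 309, 151]);
translate([165, 3165, 1359]) cube([1034, 309, 151]);


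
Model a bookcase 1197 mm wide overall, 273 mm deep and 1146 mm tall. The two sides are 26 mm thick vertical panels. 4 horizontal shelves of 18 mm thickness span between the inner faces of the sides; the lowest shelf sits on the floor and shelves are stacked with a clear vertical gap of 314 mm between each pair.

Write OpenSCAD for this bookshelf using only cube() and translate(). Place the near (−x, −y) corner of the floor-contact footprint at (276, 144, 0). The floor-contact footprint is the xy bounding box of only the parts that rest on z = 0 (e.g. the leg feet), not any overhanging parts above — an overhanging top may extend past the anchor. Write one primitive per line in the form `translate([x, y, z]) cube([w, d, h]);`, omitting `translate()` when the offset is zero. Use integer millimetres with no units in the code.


translate([276, 144, 0]) cube([26, 273, 1146]);
translate([1447, 144, 0]) cube([26, 273, 1146]);
translate([302, 144, 0]) cube([1145, 273, 18]);
translate([302, 144, 332]) cube([1145, 273, 18]);
translate([302, 144, 664]) cube([1145, 273, 18]);
translate([302, 144, 996]) cube([1145, 273, 18]);


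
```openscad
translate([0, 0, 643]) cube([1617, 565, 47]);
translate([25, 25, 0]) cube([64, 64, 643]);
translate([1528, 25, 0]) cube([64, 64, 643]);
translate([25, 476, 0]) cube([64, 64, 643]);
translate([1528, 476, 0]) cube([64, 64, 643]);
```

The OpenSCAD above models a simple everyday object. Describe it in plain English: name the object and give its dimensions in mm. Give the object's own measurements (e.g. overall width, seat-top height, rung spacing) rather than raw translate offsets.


A table: top 1617 mm (x) × 565 mm (y), 47 mm thick, upper face at z = 690 mm, on four 64×64 mm square legs, each inset 25 mm from the nearest pair of top edges from z = 0 to the bottom of the top.


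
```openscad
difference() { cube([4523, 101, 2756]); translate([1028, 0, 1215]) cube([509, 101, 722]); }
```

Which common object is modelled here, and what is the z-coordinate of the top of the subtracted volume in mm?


A wall with a window opening. The window head height is 1937 mm.

A wall with a rectangular opening subtracted — a window. Sill at z = 1215, opening 722 mm tall, so the head is at 1215 + 722 = 1937 mm.


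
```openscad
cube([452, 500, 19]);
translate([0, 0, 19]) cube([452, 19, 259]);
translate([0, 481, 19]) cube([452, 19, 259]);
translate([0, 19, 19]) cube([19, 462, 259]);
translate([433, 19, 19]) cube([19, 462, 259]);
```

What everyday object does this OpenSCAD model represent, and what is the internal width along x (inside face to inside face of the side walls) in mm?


An open box. The internal width is 414 mm.

A 452×500 base slab with four walls standing on it — an open box. The base is 452 mm wide and the walls are 19 mm thick, so the internal width is 452 − 2 × 19 = 414 mm.


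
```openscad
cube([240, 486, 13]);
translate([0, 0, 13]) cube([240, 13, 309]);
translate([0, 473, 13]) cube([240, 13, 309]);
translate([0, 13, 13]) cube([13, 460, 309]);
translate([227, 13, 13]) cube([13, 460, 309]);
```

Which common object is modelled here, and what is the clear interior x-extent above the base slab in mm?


An open box. The internal width is 214 mm.

A 240×486 base slab with four walls standing on it — an open box. The base is 240 mm wide and the walls are 13 mm thick, so the internal width is 240 − 2 × 13 = 214 mm.


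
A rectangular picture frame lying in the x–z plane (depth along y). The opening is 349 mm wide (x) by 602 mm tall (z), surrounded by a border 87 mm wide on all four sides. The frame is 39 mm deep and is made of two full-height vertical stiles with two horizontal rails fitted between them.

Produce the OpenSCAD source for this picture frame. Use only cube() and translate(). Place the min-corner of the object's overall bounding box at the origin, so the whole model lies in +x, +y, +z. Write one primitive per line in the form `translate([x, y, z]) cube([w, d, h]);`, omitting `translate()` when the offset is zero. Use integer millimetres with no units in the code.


cube([87, 39, 776]);
translate([436, 0, 0]) cube([87, 39, 776]);
translate([87, 0, 0]) cube([349, 39, 87]);
translate([87, 0, 689]) cube([349, 39, 87]);


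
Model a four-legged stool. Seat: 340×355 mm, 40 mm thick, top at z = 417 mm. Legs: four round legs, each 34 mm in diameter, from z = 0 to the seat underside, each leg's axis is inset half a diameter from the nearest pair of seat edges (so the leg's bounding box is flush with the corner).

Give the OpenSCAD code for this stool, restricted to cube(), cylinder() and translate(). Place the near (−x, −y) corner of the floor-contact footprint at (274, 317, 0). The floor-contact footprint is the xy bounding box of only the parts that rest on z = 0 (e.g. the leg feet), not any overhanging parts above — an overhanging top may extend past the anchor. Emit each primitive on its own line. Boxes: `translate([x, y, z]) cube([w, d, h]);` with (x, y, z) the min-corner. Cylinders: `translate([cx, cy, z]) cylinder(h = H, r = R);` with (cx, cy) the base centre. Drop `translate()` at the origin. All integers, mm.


// leg_h = 417 - 40 = 377
translate([274, 317, 377]) cube([340, 355, 40]);
translate([291, 334, 0]) cylinder(h = 377, r = 17);
translate([597, 334, 0]) cylinder(h = 377, r = 17);
translate([291, 655, 0]) cylinder(h = 377, r = 17);
translate([597, 655, 0]) cylinder(h = 377, r = 17);
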